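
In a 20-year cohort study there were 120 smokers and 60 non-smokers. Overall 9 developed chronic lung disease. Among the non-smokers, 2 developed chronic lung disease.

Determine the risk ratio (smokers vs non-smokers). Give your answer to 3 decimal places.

RR = 1.750

smokers with the outcome: 9 − 2 = 7
smokers without the outcome: 120 − 7 = 113
non-smokers without the outcome: 60 − 2 = 58
risk, smokers = 7/120 = 0.05833
risk, non-smokers = 2/60 = 0.03333
RR = 0.05833 / 0.03333 = 1.750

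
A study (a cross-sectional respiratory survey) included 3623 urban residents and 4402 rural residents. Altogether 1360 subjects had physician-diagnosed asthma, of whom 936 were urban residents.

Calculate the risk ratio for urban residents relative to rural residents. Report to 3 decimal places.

RR ≈ 2.682

urban residents without the outcome: 3623 − 936 = 2687
rural residents with the outcome: 1360 − 936 = 424
rural residents without the outcome: 4402 − 424 = 3978
risk, urban residents = 936/3623 = 0.2583
risk, rural residents = 424/4402 = 0.0963
RR = 0.2583 / 0.0963 = 2.682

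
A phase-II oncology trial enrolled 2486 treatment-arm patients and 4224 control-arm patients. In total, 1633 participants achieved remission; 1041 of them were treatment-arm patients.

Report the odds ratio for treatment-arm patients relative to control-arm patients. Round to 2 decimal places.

treatment-arm patients without the outcome: 2486 − 1041 = 1445
control-arm patients with the outcome: 1633 − 1041 = 592
control-arm patients without the outcome: 4224 − 592 = 3632
odds, treatment-arm patients = 1041/1445 = 0.7204
odds, control-arm patients = 592/3632 = 0.1630
OR = 0.7204 / 0.1630 = 4.42

4.42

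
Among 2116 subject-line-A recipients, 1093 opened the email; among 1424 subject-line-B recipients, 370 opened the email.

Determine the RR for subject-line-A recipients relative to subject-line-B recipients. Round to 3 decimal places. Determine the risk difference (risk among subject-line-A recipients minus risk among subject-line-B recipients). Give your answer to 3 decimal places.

RR = 1.988; RD = 0.257

risk, subject-line-A recipients = 1093/2116 = 0.5165
risk, subject-line-B recipients = 370/1424 = 0.2598
RR = 0.5165 / 0.2598 = 1.988
risk difference = 0.5165 − 0.2598 = 0.257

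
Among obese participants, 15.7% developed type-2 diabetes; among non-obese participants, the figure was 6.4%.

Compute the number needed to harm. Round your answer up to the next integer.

NNH ≈ 11

absolute risk difference = 0.093000
1 / 0.093000 = 10.753 → round up → 11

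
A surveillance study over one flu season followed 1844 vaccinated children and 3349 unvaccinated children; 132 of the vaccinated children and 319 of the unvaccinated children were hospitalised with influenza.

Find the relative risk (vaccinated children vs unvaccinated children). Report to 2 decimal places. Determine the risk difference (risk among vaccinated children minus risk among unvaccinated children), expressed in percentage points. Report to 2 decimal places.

RR = 0.75; RD = -2.37

risk, vaccinated children = 132/1844 = 0.0716
risk, unvaccinated children = 319/3349 = 0.0953
RR = 0.0716 / 0.0953 = 0.75
risk difference = 0.0716 − 0.0953 = -0.0237 → -2.37 percentage points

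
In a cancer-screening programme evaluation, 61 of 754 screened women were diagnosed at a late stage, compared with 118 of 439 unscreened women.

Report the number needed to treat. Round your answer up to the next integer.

6

risk, screened women = 61/754 = 0.080902
risk, unscreened women = 118/439 = 0.268793
absolute risk difference = 0.187891
1 / 0.187891 = 5.322 → round up → 6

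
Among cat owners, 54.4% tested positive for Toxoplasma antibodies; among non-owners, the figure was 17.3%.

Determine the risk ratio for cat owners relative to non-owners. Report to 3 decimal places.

RR = 0.5440 / 0.1730 = 3.145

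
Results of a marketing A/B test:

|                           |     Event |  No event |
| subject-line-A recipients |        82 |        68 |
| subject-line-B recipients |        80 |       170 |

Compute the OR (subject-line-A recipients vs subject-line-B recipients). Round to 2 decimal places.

OR = (82 × 170) / (68 × 80) = 13940/5440 ≈ 2.56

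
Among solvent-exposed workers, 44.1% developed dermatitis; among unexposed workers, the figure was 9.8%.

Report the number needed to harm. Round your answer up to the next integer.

absolute risk difference = 0.343000
1 / 0.343000 = 2.915 → round up → 3

NNH = 3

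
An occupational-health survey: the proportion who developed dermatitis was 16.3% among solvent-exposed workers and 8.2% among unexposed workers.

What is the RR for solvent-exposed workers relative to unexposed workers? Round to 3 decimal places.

RR = 0.1630 / 0.0820 = 1.988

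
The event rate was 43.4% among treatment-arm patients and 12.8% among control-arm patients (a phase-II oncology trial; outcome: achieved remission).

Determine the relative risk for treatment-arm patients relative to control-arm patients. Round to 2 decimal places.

RR = 0.4340 / 0.1280 = 3.39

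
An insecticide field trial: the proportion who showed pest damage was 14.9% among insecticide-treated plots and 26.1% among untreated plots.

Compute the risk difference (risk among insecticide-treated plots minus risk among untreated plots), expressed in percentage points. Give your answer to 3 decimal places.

RD: -11.200

risk difference = 0.1490 − 0.2610 = -0.1120 → -11.200 percentage points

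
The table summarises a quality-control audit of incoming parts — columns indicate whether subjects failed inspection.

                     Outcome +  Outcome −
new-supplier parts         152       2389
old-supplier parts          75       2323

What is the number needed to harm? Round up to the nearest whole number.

36

risk, new-supplier parts = 152/2541 = 0.059819
risk, old-supplier parts = 75/2398 = 0.031276
absolute risk difference = 0.028543
1 / 0.028543 = 35.035 → round up → 36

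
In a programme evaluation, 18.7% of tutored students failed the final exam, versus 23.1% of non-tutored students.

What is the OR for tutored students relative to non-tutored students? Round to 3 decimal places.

odds, tutored students = 0.1870/0.8130 = 0.2300
odds, non-tutored students = 0.2310/0.7690 = 0.3004
OR = 0.2300 / 0.3004 = 0.766

0.766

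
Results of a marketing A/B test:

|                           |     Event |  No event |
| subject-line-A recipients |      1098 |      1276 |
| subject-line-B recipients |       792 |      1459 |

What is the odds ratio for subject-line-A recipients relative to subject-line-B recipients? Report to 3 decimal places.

odds, subject-line-A recipients = 1098/1276 = 0.8605
odds, subject-line-B recipients = 792/1459 = 0.5428
OR = 0.8605 / 0.5428 = 1.585

1.585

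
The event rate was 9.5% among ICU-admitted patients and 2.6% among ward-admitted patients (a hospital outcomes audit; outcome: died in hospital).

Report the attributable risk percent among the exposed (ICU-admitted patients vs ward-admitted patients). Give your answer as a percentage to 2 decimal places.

AR% = (0.09500 − 0.02600) / 0.09500 = 0.7263 → 72.63%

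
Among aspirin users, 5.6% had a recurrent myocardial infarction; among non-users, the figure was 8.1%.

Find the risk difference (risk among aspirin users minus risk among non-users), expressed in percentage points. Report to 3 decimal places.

risk difference = 0.0560 − 0.0810 = -0.0250 → -2.500 percentage points

RD: -2.500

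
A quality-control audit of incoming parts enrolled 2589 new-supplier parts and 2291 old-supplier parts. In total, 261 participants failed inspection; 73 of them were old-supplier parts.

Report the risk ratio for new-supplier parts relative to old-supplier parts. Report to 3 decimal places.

new-supplier parts with the outcome: 261 − 73 = 188
new-supplier parts without the outcome: 2589 − 188 = 2401
old-supplier parts without the outcome: 2291 − 73 = 2218
risk, new-supplier parts = 188/2589 = 0.07261
risk, old-supplier parts = 73/2291 = 0.03186
RR = 0.07261 / 0.03186 = 2.279

2.279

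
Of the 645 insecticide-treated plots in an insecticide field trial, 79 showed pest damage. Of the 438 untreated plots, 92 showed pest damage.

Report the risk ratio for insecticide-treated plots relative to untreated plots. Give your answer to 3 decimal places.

risk, insecticide-treated plots = 79/645 = 0.1225
risk, untreated plots = 92/438 = 0.2100
RR = 0.1225 / 0.2100 = 0.583

RR: 0.583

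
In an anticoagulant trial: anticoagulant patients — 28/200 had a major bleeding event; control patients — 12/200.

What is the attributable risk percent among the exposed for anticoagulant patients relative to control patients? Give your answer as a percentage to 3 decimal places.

AR%: 57.143%

risk, anticoagulant patients = 28/200 = 0.1400
risk, control patients = 12/200 = 0.0600
AR% = (0.1400 − 0.0600) / 0.1400 = 0.5714 → 57.143%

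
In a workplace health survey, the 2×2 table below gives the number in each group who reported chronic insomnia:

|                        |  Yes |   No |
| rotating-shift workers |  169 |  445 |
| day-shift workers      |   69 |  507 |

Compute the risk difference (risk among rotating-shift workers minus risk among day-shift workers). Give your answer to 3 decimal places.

risk, rotating-shift workers = 169/614 = 0.2752
risk, day-shift workers = 69/576 = 0.1198
risk difference = 0.2752 − 0.1198 = 0.155

RD = 0.155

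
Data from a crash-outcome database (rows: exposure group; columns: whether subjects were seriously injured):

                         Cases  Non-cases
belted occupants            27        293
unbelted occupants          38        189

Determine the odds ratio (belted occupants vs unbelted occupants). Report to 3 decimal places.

OR = 0.458

odds, belted occupants = 27/293 = 0.0922
odds, unbelted occupants = 38/189 = 0.2011
OR = 0.0922 / 0.2011 = 0.458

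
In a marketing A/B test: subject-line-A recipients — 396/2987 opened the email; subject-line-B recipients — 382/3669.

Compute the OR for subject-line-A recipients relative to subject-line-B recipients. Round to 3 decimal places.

OR = (396 × 3287) / (2591 × 382) = 1301652/989762 ≈ 1.315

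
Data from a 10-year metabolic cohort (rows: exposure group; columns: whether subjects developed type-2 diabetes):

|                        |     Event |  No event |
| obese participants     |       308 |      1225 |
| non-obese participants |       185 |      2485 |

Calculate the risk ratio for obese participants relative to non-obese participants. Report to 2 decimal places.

risk, obese participants = 308/1533 = 0.2009
risk, non-obese participants = 185/2670 = 0.0693
RR = 0.2009 / 0.0693 = 2.90

2.90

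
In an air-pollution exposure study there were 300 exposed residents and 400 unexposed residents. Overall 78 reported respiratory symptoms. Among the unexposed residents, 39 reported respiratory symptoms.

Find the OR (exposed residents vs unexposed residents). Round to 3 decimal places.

1.383

exposed residents with the outcome: 78 − 39 = 39
exposed residents without the outcome: 300 − 39 = 261
unexposed residents without the outcome: 400 − 39 = 361
odds, exposed residents = 39/261 = 0.1494
odds, unexposed residents = 39/361 = 0.1080
OR = 0.1494 / 0.1080 = 1.383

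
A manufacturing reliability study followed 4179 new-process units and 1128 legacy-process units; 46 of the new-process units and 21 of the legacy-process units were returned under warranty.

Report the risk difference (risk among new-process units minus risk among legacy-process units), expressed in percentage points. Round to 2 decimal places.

risk, new-process units = 46/4179 = 0.01101
risk, legacy-process units = 21/1128 = 0.01862
risk difference = 0.01101 − 0.01862 = -0.00761 → -0.76 percentage points

RD: -0.76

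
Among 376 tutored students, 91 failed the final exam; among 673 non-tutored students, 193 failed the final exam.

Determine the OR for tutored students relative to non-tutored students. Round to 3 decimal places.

OR = (91 × 480) / (285 × 193) = 43680/55005 ≈ 0.794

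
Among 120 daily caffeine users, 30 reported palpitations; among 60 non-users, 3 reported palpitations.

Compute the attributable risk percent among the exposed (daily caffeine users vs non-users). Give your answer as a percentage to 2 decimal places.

AR%: 80.00%

risk, daily caffeine users = 30/120 = 0.2500
risk, non-users = 3/60 = 0.0500
AR% = (0.2500 − 0.0500) / 0.2500 = 0.8000 → 80.00%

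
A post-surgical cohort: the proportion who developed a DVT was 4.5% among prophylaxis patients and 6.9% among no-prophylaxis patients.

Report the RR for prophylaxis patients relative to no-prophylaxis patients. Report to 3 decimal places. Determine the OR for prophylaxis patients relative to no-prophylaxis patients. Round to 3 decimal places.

RR = 0.652; OR = 0.636

RR = 0.04500 / 0.06900 = 0.652
odds, prophylaxis patients = 0.04500/0.95500 = 0.04712
odds, no-prophylaxis patients = 0.06900/0.93100 = 0.07411
OR = 0.04712 / 0.07411 = 0.636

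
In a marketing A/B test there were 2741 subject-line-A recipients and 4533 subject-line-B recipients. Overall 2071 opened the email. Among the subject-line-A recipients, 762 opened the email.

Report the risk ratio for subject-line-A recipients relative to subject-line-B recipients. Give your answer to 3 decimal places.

subject-line-A recipients without the outcome: 2741 − 762 = 1979
subject-line-B recipients with the outcome: 2071 − 762 = 1309
subject-line-B recipients without the outcome: 4533 − 1309 = 3224
risk, subject-line-A recipients = 762/2741 = 0.2780
risk, subject-line-B recipients = 1309/4533 = 0.2888
RR = 0.2780 / 0.2888 = 0.963

0.963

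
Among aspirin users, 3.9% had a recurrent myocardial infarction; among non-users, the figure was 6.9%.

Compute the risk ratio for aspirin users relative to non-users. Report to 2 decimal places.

RR = 0.03900 / 0.06900 = 0.57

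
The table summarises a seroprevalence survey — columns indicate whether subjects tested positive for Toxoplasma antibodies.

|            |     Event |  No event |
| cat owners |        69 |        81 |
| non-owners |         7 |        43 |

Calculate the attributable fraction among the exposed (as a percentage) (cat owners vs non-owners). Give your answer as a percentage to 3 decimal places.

risk, cat owners = 69/150 = 0.4600
risk, non-owners = 7/50 = 0.1400
AR% = (0.4600 − 0.1400) / 0.4600 = 0.6957 → 69.565%

69.565%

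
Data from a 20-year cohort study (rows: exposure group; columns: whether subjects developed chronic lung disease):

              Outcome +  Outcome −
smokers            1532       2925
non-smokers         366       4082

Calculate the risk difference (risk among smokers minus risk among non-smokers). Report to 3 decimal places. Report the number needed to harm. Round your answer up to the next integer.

RD = 0.261; NNH = 4

risk, smokers = 1532/4457 = 0.3437
risk, non-smokers = 366/4448 = 0.0823
risk difference = 0.3437 − 0.0823 = 0.261
absolute risk difference = 0.261445
1 / 0.261445 = 3.825 → round up → 4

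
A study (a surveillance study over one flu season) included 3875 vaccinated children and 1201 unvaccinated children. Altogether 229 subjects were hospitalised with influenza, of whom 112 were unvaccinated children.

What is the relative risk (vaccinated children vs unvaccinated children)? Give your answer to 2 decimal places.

vaccinated children with the outcome: 229 − 112 = 117
vaccinated children without the outcome: 3875 − 117 = 3758
unvaccinated children without the outcome: 1201 − 112 = 1089
risk, vaccinated children = 117/3875 = 0.03019
risk, unvaccinated children = 112/1201 = 0.09326
RR = 0.03019 / 0.09326 = 0.32

RR ≈ 0.32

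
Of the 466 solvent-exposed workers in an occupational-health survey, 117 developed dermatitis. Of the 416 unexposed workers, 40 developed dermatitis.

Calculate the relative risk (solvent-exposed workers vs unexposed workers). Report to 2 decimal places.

risk, solvent-exposed workers = 117/466 = 0.2511
risk, unexposed workers = 40/416 = 0.0962
RR = 0.2511 / 0.0962 = 2.61

2.61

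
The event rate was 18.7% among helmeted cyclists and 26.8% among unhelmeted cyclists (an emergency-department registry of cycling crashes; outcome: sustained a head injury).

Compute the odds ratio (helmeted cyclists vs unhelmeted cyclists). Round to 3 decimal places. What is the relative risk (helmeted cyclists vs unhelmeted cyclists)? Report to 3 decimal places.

OR = 0.628; RR = 0.698

odds, helmeted cyclists = 0.1870/0.8130 = 0.2300
odds, unhelmeted cyclists = 0.2680/0.7320 = 0.3661
OR = 0.2300 / 0.3661 = 0.628
RR = 0.1870 / 0.2680 = 0.698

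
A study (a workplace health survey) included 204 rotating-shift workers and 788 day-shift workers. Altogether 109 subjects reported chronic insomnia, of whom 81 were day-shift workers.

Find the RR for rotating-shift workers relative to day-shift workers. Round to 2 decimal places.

rotating-shift workers with the outcome: 109 − 81 = 28
rotating-shift workers without the outcome: 204 − 28 = 176
day-shift workers without the outcome: 788 − 81 = 707
risk, rotating-shift workers = 28/204 = 0.1373
risk, day-shift workers = 81/788 = 0.1028
RR = 0.1373 / 0.1028 = 1.34

1.34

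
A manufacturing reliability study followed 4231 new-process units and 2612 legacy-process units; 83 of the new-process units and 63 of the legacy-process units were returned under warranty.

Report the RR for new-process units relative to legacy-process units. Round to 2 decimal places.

0.81

risk, new-process units = 83/4231 = 0.01962
risk, legacy-process units = 63/2612 = 0.02412
RR = 0.01962 / 0.02412 = 0.81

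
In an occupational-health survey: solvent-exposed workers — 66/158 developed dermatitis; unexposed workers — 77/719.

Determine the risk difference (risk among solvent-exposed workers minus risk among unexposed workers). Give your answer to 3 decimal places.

risk, solvent-exposed workers = 66/158 = 0.4177
risk, unexposed workers = 77/719 = 0.1071
risk difference = 0.4177 − 0.1071 = 0.311

RD: 0.311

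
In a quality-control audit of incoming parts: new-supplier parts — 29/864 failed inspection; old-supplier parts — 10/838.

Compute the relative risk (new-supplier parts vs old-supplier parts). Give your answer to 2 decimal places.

risk, new-supplier parts = 29/864 = 0.03356
risk, old-supplier parts = 10/838 = 0.01193
RR = 0.03356 / 0.01193 = 2.81

RR: 2.81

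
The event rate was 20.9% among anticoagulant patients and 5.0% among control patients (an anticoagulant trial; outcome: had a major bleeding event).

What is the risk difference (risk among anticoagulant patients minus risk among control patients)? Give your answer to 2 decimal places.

risk difference = 0.2090 − 0.0500 = 0.16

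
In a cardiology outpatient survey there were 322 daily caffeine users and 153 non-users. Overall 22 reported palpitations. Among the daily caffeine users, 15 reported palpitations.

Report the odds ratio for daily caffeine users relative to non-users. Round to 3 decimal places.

daily caffeine users without the outcome: 322 − 15 = 307
non-users with the outcome: 22 − 15 = 7
non-users without the outcome: 153 − 7 = 146
odds, daily caffeine users = 15/307 = 0.04886
odds, non-users = 7/146 = 0.04795
OR = 0.04886 / 0.04795 = 1.019

1.019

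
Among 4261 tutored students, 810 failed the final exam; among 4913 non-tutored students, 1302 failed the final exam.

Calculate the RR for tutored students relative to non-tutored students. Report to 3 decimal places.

risk, tutored students = 810/4261 = 0.1901
risk, non-tutored students = 1302/4913 = 0.2650
RR = 0.1901 / 0.2650 = 0.717

0.717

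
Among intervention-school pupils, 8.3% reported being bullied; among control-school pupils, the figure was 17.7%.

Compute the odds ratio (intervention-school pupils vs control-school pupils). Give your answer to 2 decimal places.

OR = 0.42

odds, intervention-school pupils = 0.0830/0.9170 = 0.0905
odds, control-school pupils = 0.1770/0.8230 = 0.2151
OR = 0.0905 / 0.2151 = 0.42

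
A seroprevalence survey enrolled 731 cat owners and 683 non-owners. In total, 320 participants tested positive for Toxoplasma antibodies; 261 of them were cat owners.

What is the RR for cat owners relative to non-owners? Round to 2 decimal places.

4.13

cat owners without the outcome: 731 − 261 = 470
non-owners with the outcome: 320 − 261 = 59
non-owners without the outcome: 683 − 59 = 624
risk, cat owners = 261/731 = 0.3570
risk, non-owners = 59/683 = 0.0864
RR = 0.3570 / 0.0864 = 4.13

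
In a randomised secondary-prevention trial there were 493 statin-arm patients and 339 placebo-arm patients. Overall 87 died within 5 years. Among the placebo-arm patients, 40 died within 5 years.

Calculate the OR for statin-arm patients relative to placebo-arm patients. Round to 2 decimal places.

0.79

statin-arm patients with the outcome: 87 − 40 = 47
statin-arm patients without the outcome: 493 − 47 = 446
placebo-arm patients without the outcome: 339 − 40 = 299
odds, statin-arm patients = 47/446 = 0.1054
odds, placebo-arm patients = 40/299 = 0.1338
OR = 0.1054 / 0.1338 = 0.79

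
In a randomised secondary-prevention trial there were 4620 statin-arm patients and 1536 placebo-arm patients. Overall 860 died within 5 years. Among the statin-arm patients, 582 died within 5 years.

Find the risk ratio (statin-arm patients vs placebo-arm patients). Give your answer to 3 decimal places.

statin-arm patients without the outcome: 4620 − 582 = 4038
placebo-arm patients with the outcome: 860 − 582 = 278
placebo-arm patients without the outcome: 1536 − 278 = 1258
risk, statin-arm patients = 582/4620 = 0.1260
risk, placebo-arm patients = 278/1536 = 0.1810
RR = 0.1260 / 0.1810 = 0.696

RR: 0.696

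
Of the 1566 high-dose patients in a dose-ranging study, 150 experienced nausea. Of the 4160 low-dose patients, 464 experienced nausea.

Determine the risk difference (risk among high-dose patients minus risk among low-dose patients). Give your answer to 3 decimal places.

risk, high-dose patients = 150/1566 = 0.0958
risk, low-dose patients = 464/4160 = 0.1115
risk difference = 0.0958 − 0.1115 = -0.016

-0.016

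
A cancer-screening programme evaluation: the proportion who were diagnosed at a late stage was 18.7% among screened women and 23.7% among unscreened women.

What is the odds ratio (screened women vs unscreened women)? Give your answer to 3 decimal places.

odds, screened women = 0.1870/0.8130 = 0.2300
odds, unscreened women = 0.2370/0.7630 = 0.3106
OR = 0.2300 / 0.3106 = 0.741

OR ≈ 0.741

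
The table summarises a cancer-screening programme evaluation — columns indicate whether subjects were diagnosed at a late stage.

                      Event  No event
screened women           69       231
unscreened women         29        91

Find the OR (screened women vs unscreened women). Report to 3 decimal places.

OR = (69 × 91) / (231 × 29) = 6279/6699 ≈ 0.937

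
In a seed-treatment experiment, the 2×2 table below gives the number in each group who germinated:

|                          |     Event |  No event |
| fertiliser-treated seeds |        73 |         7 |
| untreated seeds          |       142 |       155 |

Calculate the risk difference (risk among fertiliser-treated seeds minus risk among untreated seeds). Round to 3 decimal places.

risk, fertiliser-treated seeds = 73/80 = 0.9125
risk, untreated seeds = 142/297 = 0.4781
risk difference = 0.9125 − 0.4781 = 0.434

RD ≈ 0.434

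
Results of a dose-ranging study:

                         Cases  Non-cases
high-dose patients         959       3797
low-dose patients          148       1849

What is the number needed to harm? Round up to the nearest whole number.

NNH: 8

risk, high-dose patients = 959/4756 = 0.201640
risk, low-dose patients = 148/1997 = 0.074111
absolute risk difference = 0.127529
1 / 0.127529 = 7.841 → round up → 8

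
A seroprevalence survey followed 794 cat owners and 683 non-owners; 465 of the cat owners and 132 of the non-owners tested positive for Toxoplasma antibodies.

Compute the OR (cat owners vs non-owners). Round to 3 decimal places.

OR = (465 × 551) / (329 × 132) = 256215/43428 ≈ 5.900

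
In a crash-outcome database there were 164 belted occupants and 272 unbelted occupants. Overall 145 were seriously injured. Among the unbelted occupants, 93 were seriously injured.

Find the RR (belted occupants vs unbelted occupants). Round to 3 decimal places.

belted occupants with the outcome: 145 − 93 = 52
belted occupants without the outcome: 164 − 52 = 112
unbelted occupants without the outcome: 272 − 93 = 179
risk, belted occupants = 52/164 = 0.3171
risk, unbelted occupants = 93/272 = 0.3419
RR = 0.3171 / 0.3419 = 0.927

RR = 0.927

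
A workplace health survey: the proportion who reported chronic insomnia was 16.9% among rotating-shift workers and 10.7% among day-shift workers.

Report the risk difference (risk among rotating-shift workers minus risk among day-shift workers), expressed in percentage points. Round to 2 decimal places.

6.20

risk difference = 0.1690 − 0.1070 = 0.0620 → 6.20 percentage points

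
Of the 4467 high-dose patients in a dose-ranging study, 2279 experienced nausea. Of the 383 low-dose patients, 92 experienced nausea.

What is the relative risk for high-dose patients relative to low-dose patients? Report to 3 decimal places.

risk, high-dose patients = 2279/4467 = 0.5102
risk, low-dose patients = 92/383 = 0.2402
RR = 0.5102 / 0.2402 = 2.124

2.124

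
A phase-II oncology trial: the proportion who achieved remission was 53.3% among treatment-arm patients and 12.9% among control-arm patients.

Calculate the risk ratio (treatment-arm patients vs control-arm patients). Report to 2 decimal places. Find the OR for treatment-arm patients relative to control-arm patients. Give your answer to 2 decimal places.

RR = 0.5330 / 0.1290 = 4.13
odds, treatment-arm patients = 0.5330/0.4670 = 1.1413
odds, control-arm patients = 0.1290/0.8710 = 0.1481
OR = 1.1413 / 0.1481 = 7.71

RR = 4.13; OR = 7.71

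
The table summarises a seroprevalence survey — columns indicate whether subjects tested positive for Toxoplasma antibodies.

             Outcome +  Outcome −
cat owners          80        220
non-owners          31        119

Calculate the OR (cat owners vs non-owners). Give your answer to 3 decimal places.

OR = (80 × 119) / (220 × 31) = 9520/6820 ≈ 1.396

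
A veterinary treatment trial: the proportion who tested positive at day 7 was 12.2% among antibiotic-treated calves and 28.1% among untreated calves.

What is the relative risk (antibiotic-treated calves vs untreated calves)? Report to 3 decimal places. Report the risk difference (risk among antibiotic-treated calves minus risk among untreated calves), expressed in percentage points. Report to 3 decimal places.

RR = 0.434; RD = -15.900

RR = 0.1220 / 0.2810 = 0.434
risk difference = 0.1220 − 0.2810 = -0.1590 → -15.900 percentage points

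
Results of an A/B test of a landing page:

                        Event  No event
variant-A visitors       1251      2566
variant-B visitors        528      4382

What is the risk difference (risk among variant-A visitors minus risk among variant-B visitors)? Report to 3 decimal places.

risk, variant-A visitors = 1251/3817 = 0.3277
risk, variant-B visitors = 528/4910 = 0.1075
risk difference = 0.3277 − 0.1075 = 0.220

RD ≈ 0.220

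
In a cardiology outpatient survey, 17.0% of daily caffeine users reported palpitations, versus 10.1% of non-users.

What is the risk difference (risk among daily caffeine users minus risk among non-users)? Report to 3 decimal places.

risk difference = 0.1700 − 0.1010 = 0.069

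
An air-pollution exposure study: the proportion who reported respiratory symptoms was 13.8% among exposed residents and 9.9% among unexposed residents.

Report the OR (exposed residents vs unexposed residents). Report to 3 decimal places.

1.457

odds, exposed residents = 0.1380/0.8620 = 0.1601
odds, unexposed residents = 0.0990/0.9010 = 0.1099
OR = 0.1601 / 0.1099 = 1.457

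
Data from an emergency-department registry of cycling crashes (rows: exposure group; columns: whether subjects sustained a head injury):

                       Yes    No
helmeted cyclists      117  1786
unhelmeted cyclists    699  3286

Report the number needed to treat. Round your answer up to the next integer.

9

risk, helmeted cyclists = 117/1903 = 0.061482
risk, unhelmeted cyclists = 699/3985 = 0.175408
absolute risk difference = 0.113926
1 / 0.113926 = 8.778 → round up → 9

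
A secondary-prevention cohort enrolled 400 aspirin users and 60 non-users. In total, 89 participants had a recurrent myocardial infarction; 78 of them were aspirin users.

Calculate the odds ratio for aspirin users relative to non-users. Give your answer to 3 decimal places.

1.079

aspirin users without the outcome: 400 − 78 = 322
non-users with the outcome: 89 − 78 = 11
non-users without the outcome: 60 − 11 = 49
OR = (78 × 49) / (322 × 11) = 3822/3542 ≈ 1.079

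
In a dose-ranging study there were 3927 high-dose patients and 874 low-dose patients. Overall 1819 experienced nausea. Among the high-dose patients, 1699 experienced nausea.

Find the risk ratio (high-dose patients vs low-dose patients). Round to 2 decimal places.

RR ≈ 3.15

high-dose patients without the outcome: 3927 − 1699 = 2228
low-dose patients with the outcome: 1819 − 1699 = 120
low-dose patients without the outcome: 874 − 120 = 754
risk, high-dose patients = 1699/3927 = 0.4326
risk, low-dose patients = 120/874 = 0.1373
RR = 0.4326 / 0.1373 = 3.15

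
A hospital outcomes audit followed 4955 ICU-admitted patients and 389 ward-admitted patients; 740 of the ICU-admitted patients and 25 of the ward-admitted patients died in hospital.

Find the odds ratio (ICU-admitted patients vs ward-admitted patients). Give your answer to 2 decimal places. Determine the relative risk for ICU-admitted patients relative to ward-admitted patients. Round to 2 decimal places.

OR = 2.56; RR = 2.32

odds, ICU-admitted patients = 740/4215 = 0.1756
odds, ward-admitted patients = 25/364 = 0.0687
OR = 0.1756 / 0.0687 = 2.56
risk, ICU-admitted patients = 740/4955 = 0.1493
risk, ward-admitted patients = 25/389 = 0.0643
RR = 0.1493 / 0.0643 = 2.32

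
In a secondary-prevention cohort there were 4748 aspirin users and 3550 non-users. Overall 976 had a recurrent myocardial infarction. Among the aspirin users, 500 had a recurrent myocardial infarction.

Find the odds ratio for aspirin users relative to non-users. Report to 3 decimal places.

OR: 0.760

aspirin users without the outcome: 4748 − 500 = 4248
non-users with the outcome: 976 − 500 = 476
non-users without the outcome: 3550 − 476 = 3074
odds, aspirin users = 500/4248 = 0.1177
odds, non-users = 476/3074 = 0.1548
OR = 0.1177 / 0.1548 = 0.760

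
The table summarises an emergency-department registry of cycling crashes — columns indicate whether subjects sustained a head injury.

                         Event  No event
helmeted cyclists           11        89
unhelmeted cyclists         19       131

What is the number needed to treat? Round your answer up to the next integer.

60

risk, helmeted cyclists = 11/100 = 0.110000
risk, unhelmeted cyclists = 19/150 = 0.126667
absolute risk difference = 0.016667
1 / 0.016667 = 59.999 → round up → 60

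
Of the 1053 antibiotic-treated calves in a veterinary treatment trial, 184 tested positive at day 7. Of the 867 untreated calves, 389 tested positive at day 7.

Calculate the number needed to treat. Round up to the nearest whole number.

risk, antibiotic-treated calves = 184/1053 = 0.174739
risk, untreated calves = 389/867 = 0.448674
absolute risk difference = 0.273935
1 / 0.273935 = 3.651 → round up → 4

4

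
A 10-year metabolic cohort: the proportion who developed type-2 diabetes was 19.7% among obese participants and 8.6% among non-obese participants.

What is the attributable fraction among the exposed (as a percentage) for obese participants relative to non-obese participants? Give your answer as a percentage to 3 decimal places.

AR% = (0.1970 − 0.0860) / 0.1970 = 0.5635 → 56.345%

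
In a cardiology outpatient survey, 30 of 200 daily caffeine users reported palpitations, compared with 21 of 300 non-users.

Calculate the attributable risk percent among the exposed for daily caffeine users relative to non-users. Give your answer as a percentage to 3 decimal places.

risk, daily caffeine users = 30/200 = 0.1500
risk, non-users = 21/300 = 0.0700
AR% = (0.1500 − 0.0700) / 0.1500 = 0.5333 → 53.333%

AR% ≈ 53.333%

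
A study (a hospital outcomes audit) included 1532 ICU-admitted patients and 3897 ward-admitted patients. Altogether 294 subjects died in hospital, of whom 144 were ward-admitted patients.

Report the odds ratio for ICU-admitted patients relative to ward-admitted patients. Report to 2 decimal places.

ICU-admitted patients with the outcome: 294 − 144 = 150
ICU-admitted patients without the outcome: 1532 − 150 = 1382
ward-admitted patients without the outcome: 3897 − 144 = 3753
OR = (150 × 3753) / (1382 × 144) = 562950/199008 ≈ 2.83

OR = 2.83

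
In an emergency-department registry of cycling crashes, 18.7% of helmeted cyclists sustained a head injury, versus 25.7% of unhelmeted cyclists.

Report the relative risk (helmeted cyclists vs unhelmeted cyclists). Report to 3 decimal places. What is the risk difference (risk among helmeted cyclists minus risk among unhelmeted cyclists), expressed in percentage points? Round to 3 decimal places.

RR = 0.728; RD = -7.000

RR = 0.1870 / 0.2570 = 0.728
risk difference = 0.1870 − 0.2570 = -0.0700 → -7.000 percentage points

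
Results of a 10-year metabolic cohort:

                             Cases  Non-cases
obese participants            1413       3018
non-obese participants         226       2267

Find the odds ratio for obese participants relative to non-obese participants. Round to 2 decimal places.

OR = (1413 × 2267) / (3018 × 226) = 3203271/682068 ≈ 4.70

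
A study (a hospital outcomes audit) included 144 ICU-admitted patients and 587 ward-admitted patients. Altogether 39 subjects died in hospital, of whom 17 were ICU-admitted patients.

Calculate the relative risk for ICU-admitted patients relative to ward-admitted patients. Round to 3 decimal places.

ICU-admitted patients without the outcome: 144 − 17 = 127
ward-admitted patients with the outcome: 39 − 17 = 22
ward-admitted patients without the outcome: 587 − 22 = 565
risk, ICU-admitted patients = 17/144 = 0.11806
risk, ward-admitted patients = 22/587 = 0.03748
RR = 0.11806 / 0.03748 = 3.150

RR: 3.150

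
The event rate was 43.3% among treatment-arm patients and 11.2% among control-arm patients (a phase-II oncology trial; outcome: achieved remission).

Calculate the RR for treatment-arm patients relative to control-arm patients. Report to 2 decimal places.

RR = 0.4330 / 0.1120 = 3.87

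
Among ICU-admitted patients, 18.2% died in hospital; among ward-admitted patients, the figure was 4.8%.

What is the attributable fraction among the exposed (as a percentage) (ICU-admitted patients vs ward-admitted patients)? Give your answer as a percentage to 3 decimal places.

AR% = (0.18200 − 0.04800) / 0.18200 = 0.7363 → 73.626%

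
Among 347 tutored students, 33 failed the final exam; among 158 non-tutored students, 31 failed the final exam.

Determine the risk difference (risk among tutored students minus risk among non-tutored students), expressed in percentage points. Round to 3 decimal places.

RD = -10.110

risk, tutored students = 33/347 = 0.0951
risk, non-tutored students = 31/158 = 0.1962
risk difference = 0.0951 − 0.1962 = -0.1011 → -10.110 percentage points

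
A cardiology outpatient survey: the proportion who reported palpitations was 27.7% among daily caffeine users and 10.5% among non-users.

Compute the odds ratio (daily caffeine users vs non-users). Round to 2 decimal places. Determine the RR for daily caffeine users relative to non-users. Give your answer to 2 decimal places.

OR = 3.27; RR = 2.64

odds, daily caffeine users = 0.2770/0.7230 = 0.3831
odds, non-users = 0.1050/0.8950 = 0.1173
OR = 0.3831 / 0.1173 = 3.27
RR = 0.2770 / 0.1050 = 2.64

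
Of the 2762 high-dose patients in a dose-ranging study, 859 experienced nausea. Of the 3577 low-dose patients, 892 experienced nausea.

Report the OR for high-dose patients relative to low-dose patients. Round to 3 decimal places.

odds, high-dose patients = 859/1903 = 0.4514
odds, low-dose patients = 892/2685 = 0.3322
OR = 0.4514 / 0.3322 = 1.359

OR ≈ 1.359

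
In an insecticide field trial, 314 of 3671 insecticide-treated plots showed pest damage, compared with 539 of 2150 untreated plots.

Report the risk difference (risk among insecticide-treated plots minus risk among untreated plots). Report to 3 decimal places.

RD ≈ -0.165

risk, insecticide-treated plots = 314/3671 = 0.0855
risk, untreated plots = 539/2150 = 0.2507
risk difference = 0.0855 − 0.2507 = -0.165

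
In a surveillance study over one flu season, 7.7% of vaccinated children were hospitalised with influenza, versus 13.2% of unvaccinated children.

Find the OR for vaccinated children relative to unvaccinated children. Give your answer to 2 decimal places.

odds, vaccinated children = 0.0770/0.9230 = 0.0834
odds, unvaccinated children = 0.1320/0.8680 = 0.1521
OR = 0.0834 / 0.1521 = 0.55

0.55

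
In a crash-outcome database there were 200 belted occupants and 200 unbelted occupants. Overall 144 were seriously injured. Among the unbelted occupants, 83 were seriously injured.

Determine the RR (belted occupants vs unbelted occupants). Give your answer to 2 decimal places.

belted occupants with the outcome: 144 − 83 = 61
belted occupants without the outcome: 200 − 61 = 139
unbelted occupants without the outcome: 200 − 83 = 117
risk, belted occupants = 61/200 = 0.3050
risk, unbelted occupants = 83/200 = 0.4150
RR = 0.3050 / 0.4150 = 0.73

RR: 0.73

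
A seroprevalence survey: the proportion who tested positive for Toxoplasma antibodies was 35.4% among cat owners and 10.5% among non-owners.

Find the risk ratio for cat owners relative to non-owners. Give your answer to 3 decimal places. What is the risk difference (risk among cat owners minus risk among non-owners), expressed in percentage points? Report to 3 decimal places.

RR = 0.3540 / 0.1050 = 3.371
risk difference = 0.3540 − 0.1050 = 0.2490 → 24.900 percentage points

RR = 3.371; RD = 24.900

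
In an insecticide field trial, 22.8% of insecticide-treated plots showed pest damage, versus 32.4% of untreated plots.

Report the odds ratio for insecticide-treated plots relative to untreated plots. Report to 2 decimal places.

odds, insecticide-treated plots = 0.2280/0.7720 = 0.2953
odds, untreated plots = 0.3240/0.6760 = 0.4793
OR = 0.2953 / 0.4793 = 0.62

0.62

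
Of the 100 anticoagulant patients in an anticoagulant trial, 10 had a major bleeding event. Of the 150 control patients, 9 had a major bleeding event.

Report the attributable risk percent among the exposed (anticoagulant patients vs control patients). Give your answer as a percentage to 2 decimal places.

risk, anticoagulant patients = 10/100 = 0.1000
risk, control patients = 9/150 = 0.0600
AR% = (0.1000 − 0.0600) / 0.1000 = 0.4000 → 40.00%

40.00%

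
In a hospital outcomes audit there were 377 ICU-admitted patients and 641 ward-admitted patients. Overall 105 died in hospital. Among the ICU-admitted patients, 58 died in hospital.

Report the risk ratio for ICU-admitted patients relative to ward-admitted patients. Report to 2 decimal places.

ICU-admitted patients without the outcome: 377 − 58 = 319
ward-admitted patients with the outcome: 105 − 58 = 47
ward-admitted patients without the outcome: 641 − 47 = 594
risk, ICU-admitted patients = 58/377 = 0.1538
risk, ward-admitted patients = 47/641 = 0.0733
RR = 0.1538 / 0.0733 = 2.10

RR: 2.10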